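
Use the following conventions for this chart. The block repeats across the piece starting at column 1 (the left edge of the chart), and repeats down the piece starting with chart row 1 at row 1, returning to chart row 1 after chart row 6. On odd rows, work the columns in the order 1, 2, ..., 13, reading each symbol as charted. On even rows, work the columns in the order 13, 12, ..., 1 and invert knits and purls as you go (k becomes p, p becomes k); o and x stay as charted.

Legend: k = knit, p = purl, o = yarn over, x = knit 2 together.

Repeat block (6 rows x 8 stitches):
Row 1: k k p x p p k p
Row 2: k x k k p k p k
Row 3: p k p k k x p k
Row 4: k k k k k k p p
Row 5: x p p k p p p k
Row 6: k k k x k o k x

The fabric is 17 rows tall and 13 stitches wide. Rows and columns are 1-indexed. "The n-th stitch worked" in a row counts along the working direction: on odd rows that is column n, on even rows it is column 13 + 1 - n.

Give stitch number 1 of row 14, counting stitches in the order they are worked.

Result:
k

Derivation:
For row 14: chart row = ((14-1) mod 6) + 1 = 2; this is a WS (even) row.
Chart row 2 tiled across columns 1-13: k x k k p k p k k x k k p
Wrong side: read the tiled row from column 13 down to 1 and exchange k with p (leave o, x).
Row 14 as worked: k p p x p p k p k p p x p
Stitch 1 in working order -> k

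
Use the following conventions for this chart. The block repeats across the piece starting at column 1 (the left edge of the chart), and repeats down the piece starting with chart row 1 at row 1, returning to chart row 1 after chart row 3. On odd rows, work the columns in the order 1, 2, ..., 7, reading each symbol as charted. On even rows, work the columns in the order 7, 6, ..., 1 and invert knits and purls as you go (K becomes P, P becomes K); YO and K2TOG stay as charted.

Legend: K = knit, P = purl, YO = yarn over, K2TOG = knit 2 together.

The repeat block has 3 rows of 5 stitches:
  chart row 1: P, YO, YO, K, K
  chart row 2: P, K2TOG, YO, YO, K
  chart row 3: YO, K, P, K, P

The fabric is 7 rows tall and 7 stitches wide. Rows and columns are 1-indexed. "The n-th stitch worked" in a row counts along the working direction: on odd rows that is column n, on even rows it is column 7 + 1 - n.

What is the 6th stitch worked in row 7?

For row 7: chart row = ((7-1) mod 3) + 1 = 1; this is a RS (odd) row.
Chart row 1 tiled across columns 1-7: P YO YO K K P YO
Right side: take the tiled row as-is (worked left to right from column 1).
Stitch 6 in working order -> P

== STITCH ==
P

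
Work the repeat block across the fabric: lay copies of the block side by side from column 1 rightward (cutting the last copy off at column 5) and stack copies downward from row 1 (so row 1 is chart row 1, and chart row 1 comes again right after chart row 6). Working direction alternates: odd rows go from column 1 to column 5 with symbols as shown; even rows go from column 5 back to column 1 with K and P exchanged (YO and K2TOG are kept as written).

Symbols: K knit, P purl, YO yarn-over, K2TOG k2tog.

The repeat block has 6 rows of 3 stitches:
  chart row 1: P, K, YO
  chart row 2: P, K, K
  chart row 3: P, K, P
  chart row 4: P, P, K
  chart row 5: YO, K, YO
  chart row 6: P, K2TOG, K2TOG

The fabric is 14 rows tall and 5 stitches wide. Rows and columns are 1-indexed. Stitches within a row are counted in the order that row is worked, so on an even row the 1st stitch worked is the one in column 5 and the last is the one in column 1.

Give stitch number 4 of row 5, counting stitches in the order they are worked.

For row 5: chart row = ((5-1) mod 6) + 1 = 5; this is a RS (odd) row.
Chart row 5 tiled across columns 1-5: YO K YO YO K
RS: work column 1 to column 5, symbols as charted — the tiled row is the row as worked.
Stitch 4 in working order -> YO

Stitch:
YO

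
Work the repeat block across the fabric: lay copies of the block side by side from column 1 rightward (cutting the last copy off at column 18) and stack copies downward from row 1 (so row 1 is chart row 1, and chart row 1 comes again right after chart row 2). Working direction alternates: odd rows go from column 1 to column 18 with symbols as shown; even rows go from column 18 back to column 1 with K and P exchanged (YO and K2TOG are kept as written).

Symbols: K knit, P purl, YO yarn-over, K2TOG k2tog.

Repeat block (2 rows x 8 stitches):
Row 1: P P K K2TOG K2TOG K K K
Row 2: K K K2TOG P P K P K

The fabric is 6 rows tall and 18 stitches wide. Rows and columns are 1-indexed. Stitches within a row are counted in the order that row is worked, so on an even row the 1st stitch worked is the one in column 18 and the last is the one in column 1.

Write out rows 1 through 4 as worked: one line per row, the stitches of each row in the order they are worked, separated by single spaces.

Row 1: chart row 1, RS - tile across columns 1-18 and work as-is.
Row 2: chart row 2, WS - tiled (columns 1-18): K K K2TOG P P K P K K K K2TOG P P K P K K K; work from column 18 back to 1 with K<->P swapped.
Row 3: chart row 1, RS - tile across columns 1-18 and work as-is.
Row 4: chart row 2, WS - tiled (columns 1-18): K K K2TOG P P K P K K K K2TOG P P K P K K K; work from column 18 back to 1 with K<->P swapped.

Result:
P P K K2TOG K2TOG K K K P P K K2TOG K2TOG K K K P P
P P P K P K K K2TOG P P P K P K K K2TOG P P
P P K K2TOG K2TOG K K K P P K K2TOG K2TOG K K K P P
P P P K P K K K2TOG P P P K P K K K2TOG P P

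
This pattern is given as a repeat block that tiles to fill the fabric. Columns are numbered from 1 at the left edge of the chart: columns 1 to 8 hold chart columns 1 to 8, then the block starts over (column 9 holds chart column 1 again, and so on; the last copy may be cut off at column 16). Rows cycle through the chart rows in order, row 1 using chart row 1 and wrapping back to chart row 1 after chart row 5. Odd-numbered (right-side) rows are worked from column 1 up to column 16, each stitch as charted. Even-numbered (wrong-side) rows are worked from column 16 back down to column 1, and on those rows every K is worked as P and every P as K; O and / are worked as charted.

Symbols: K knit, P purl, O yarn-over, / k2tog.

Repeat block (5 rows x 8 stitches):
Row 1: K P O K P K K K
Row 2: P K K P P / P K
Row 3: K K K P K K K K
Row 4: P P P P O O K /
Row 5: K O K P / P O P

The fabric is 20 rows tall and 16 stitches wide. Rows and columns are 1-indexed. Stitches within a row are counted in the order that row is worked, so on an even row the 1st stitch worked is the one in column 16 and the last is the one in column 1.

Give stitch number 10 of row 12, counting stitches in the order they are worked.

Stitch:
K

Derivation:
Row 12: (12-1) mod 5 = 1, so use chart row 2. Even row -> WS.
Chart row 2 tiled across columns 1-16: P K K P P / P K P K K P P / P K
Wrong side: read the tiled row from column 16 down to 1 and exchange K with P (leave O, /).
Row 12 as worked: P K / K K P P K P K / K K P P K
Stitch 10 in working order -> K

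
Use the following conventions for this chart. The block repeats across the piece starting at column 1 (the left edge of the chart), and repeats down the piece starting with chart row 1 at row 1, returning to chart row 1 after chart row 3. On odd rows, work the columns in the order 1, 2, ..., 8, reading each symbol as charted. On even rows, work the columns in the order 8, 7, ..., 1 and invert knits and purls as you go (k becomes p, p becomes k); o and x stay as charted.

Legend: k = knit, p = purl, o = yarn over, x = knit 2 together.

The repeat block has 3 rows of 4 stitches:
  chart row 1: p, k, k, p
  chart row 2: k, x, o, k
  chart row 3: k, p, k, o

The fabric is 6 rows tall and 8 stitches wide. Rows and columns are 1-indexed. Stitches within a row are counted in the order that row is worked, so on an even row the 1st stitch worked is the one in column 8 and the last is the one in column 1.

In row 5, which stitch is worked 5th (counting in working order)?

== STITCH ==
k

Derivation:
Row 5 uses chart row ((5-1) mod 3)+1 = 2. Row 5 is odd, so RS.
Chart row 2 tiled across columns 1-8: k x o k k x o k
RS row: no reversal, no swap; stitch n worked = column n.
The 5th stitch worked is k.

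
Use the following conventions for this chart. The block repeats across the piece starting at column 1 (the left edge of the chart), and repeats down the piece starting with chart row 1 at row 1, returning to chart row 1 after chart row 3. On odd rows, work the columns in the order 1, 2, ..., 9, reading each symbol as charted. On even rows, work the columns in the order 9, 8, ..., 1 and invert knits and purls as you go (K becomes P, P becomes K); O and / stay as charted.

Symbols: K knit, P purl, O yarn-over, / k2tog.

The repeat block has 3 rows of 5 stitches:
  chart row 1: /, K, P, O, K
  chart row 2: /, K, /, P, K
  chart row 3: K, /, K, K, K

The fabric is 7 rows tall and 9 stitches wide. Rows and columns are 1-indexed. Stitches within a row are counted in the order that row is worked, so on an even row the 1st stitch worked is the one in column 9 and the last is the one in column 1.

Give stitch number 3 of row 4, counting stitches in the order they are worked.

Stitch:
P

Derivation:
For row 4: chart row = ((4-1) mod 3) + 1 = 1; this is a WS (even) row.
Chart row 1 tiled across columns 1-9: / K P O K / K P O
WS: work from column 9 back to column 1 (reverse the tiled row), swapping K<->P (O and / unchanged).
Row 4 as worked: O K P / P O K P /
Stitch 3 in working order -> P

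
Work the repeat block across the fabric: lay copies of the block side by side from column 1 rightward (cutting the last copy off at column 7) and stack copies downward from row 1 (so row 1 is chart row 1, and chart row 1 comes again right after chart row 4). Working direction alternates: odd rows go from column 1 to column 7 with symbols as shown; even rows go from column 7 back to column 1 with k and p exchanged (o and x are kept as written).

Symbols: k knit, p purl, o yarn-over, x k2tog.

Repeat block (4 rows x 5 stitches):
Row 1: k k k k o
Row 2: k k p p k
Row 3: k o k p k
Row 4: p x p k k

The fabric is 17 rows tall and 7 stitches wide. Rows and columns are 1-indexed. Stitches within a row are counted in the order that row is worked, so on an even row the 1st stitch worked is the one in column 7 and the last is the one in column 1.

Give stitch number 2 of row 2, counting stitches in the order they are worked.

Row 2: (2-1) mod 4 = 1, so use chart row 2. Even row -> WS.
Chart row 2 tiled across columns 1-7: k k p p k k k
WS row: flip the tiled sequence (start at column 7) and apply k<->p; o and x stay.
Row 2 as worked: p p p k k p p
Counting 2 along the worked row gives p.

Result:
p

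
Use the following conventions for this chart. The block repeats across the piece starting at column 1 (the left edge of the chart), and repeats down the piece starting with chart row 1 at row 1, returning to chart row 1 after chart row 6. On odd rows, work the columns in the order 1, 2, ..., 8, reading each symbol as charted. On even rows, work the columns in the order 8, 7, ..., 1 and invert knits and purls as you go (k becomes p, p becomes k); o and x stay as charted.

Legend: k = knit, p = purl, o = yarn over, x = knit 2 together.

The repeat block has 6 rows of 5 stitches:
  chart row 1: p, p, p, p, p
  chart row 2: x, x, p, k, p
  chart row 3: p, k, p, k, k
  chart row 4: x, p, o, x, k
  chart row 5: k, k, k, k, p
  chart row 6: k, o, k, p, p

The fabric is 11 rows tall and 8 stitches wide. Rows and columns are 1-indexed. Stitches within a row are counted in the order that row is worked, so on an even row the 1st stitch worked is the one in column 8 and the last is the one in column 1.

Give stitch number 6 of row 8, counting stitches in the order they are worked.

Stitch:
k

Derivation:
Row 8 uses chart row ((8-1) mod 6)+1 = 2. Row 8 is even, so WS.
Chart row 2 tiled across columns 1-8: x x p k p x x p
WS row: flip the tiled sequence (start at column 8) and apply k<->p; o and x stay.
Row 8 as worked: k x x k p k x x
The 6th stitch worked is k.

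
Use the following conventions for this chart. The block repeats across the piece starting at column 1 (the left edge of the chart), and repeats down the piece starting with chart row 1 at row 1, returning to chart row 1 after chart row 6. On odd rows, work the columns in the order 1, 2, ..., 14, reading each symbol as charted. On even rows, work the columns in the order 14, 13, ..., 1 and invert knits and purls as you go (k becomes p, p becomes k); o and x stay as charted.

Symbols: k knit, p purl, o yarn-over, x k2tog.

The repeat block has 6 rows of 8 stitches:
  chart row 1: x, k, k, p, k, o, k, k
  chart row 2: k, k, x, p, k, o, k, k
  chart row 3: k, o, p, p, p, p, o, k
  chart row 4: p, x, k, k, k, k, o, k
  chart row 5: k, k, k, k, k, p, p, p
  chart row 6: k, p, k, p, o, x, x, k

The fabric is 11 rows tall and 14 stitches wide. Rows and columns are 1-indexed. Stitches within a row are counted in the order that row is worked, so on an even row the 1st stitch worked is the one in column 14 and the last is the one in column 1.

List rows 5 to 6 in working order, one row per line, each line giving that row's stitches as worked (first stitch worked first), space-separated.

Row 5: chart row 5, RS - tile across columns 1-14 and work as-is.
Row 6: chart row 6, WS - tiled (columns 1-14): k p k p o x x k k p k p o x; work from column 14 back to 1 with k<->p swapped.

== ROWS AS WORKED ==
k k k k k p p p k k k k k p
x o k p k p p x x o k p k p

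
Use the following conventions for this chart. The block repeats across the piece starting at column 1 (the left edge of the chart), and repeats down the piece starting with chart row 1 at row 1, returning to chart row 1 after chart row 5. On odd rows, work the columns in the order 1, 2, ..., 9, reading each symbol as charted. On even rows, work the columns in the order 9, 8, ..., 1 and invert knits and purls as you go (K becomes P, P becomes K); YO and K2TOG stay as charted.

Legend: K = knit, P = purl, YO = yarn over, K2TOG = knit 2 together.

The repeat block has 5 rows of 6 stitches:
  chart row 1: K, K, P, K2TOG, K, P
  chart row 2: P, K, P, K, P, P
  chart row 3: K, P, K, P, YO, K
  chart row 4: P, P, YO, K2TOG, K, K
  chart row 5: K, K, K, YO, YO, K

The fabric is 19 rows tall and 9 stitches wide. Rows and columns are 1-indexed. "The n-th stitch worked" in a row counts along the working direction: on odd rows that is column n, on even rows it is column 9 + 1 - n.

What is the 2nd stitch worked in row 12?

Stitch:
P

Derivation:
Row 12 uses chart row ((12-1) mod 5)+1 = 2. Row 12 is even, so WS.
Chart row 2 tiled across columns 1-9: P K P K P P P K P
WS: work from column 9 back to column 1 (reverse the tiled row), swapping K<->P (YO and K2TOG unchanged).
Row 12 as worked: K P K K K P K P K
The 2nd stitch worked is P.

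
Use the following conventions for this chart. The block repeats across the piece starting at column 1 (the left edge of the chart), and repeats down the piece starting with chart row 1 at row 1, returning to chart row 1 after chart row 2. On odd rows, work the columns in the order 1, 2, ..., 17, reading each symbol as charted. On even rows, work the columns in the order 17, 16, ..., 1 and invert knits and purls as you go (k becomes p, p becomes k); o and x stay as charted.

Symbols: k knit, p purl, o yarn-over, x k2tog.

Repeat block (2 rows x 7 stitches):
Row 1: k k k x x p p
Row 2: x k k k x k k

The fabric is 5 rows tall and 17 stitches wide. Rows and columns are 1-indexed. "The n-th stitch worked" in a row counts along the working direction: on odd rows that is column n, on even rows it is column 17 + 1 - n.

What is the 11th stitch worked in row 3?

Stitch:
x

Derivation:
Row 3 uses chart row ((3-1) mod 2)+1 = 1. Row 3 is odd, so RS.
Chart row 1 tiled across columns 1-17: k k k x x p p k k k x x p p k k k
RS: work column 1 to column 17, symbols as charted — the tiled row is the row as worked.
Stitch 11 in working order -> x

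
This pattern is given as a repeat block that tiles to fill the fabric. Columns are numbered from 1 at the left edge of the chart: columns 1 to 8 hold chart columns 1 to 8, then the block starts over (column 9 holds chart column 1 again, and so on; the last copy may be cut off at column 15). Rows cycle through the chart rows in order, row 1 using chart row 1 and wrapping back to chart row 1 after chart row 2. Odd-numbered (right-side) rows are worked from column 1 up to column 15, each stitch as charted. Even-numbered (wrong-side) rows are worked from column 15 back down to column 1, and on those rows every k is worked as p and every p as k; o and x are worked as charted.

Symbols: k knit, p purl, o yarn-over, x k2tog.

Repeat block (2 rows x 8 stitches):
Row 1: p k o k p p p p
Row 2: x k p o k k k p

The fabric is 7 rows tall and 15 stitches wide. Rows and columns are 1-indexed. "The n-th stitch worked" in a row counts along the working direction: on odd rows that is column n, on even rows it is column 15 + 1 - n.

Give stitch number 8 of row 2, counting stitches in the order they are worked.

Result:
k

Derivation:
Row 2 uses chart row ((2-1) mod 2)+1 = 2. Row 2 is even, so WS.
Chart row 2 tiled across columns 1-15: x k p o k k k p x k p o k k k
Wrong side: read the tiled row from column 15 down to 1 and exchange k with p (leave o, x).
Row 2 as worked: p p p o k p x k p p p o k p x
Counting 8 along the worked row gives k.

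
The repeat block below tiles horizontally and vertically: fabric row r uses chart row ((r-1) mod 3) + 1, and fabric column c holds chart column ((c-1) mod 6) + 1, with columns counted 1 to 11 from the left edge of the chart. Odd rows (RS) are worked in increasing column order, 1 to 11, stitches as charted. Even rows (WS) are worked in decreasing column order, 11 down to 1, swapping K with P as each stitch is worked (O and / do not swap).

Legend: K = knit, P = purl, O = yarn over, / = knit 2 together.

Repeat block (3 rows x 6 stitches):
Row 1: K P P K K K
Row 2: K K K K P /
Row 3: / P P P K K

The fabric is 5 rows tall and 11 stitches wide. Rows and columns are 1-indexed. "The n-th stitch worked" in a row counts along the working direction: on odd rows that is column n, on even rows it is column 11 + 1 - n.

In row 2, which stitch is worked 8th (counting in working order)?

Result:
P

Derivation:
For row 2: chart row = ((2-1) mod 3) + 1 = 2; this is a WS (even) row.
Chart row 2 tiled across columns 1-11: K K K K P / K K K K P
Wrong side: read the tiled row from column 11 down to 1 and exchange K with P (leave O, /).
Row 2 as worked: K P P P P / K P P P P
Counting 8 along the worked row gives P.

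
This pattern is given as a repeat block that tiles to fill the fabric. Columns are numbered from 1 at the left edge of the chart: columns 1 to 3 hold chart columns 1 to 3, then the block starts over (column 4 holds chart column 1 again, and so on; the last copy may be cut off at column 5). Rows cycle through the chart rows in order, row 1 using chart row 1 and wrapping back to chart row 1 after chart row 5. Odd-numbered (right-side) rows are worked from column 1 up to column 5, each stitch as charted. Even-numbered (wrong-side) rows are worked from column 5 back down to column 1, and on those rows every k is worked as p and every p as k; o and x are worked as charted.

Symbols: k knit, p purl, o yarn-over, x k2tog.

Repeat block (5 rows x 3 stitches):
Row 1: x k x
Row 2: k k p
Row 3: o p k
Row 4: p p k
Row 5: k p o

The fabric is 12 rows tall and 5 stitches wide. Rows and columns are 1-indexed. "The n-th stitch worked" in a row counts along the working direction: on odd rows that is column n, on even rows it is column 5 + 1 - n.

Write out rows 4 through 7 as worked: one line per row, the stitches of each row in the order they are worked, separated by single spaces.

Result:
k k p k k
k p o k p
p x x p x
k k p k k

Derivation:
Row 4: chart row 4, WS - tiled (columns 1-5): p p k p p; work from column 5 back to 1 with k<->p swapped.
Row 5: chart row 5, RS - tile across columns 1-5 and work as-is.
Row 6: chart row 1, WS - tiled (columns 1-5): x k x x k; work from column 5 back to 1 with k<->p swapped.
Row 7: chart row 2, RS - tile across columns 1-5 and work as-is.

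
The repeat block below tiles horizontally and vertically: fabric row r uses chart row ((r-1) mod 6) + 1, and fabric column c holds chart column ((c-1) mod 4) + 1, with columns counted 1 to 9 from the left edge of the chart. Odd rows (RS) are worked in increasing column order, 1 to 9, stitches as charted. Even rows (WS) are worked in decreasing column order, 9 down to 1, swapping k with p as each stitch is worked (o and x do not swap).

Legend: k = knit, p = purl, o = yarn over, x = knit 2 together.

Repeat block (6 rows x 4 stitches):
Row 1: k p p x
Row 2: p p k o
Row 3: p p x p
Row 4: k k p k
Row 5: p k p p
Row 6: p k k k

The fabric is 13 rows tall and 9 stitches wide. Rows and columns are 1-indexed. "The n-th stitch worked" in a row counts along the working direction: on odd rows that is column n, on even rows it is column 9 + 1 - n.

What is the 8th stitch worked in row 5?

Stitch:
p

Derivation:
For row 5: chart row = ((5-1) mod 6) + 1 = 5; this is a RS (odd) row.
Chart row 5 tiled across columns 1-9: p k p p p k p p p
RS: work column 1 to column 9, symbols as charted — the tiled row is the row as worked.
Stitch 8 in working order -> p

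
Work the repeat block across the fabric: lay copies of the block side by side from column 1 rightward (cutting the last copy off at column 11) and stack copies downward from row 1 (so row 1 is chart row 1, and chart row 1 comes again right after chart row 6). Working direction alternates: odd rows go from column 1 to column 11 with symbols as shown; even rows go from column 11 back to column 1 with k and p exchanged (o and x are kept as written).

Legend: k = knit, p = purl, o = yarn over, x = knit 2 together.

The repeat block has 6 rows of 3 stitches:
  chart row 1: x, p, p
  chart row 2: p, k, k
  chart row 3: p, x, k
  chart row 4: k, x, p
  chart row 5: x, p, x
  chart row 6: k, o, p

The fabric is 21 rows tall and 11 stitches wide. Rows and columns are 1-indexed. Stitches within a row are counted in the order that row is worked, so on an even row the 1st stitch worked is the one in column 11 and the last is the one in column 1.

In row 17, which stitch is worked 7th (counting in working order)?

== STITCH ==
x

Derivation:
For row 17: chart row = ((17-1) mod 6) + 1 = 5; this is a RS (odd) row.
Chart row 5 tiled across columns 1-11: x p x x p x x p x x p
RS: work column 1 to column 11, symbols as charted — the tiled row is the row as worked.
Stitch 7 in working order -> x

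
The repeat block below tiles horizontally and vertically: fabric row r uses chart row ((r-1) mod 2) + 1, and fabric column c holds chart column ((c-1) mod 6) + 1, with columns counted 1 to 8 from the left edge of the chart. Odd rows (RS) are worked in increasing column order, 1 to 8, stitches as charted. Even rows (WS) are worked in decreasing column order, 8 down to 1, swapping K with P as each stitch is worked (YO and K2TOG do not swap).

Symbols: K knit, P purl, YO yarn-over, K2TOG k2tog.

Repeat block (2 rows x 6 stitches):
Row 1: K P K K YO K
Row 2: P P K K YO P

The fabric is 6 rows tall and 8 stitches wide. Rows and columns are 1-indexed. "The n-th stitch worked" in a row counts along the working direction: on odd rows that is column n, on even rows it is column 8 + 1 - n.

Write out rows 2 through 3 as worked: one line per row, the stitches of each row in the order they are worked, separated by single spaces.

Row 2: chart row 2, WS - tiled (columns 1-8): P P K K YO P P P; work from column 8 back to 1 with K<->P swapped.
Row 3: chart row 1, RS - tile across columns 1-8 and work as-is.

Result:
K K K YO P P K K
K P K K YO K K P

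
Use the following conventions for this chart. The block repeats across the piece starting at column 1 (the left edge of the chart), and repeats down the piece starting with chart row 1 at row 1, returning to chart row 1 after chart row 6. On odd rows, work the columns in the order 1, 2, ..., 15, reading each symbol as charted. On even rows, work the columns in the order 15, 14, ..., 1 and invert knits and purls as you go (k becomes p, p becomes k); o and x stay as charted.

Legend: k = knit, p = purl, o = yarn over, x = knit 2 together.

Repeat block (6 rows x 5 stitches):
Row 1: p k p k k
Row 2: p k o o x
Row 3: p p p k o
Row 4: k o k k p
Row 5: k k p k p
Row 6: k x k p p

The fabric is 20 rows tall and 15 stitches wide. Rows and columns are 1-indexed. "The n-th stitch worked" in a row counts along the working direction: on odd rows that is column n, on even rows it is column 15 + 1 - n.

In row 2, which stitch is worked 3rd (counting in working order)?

Row 2: (2-1) mod 6 = 1, so use chart row 2. Even row -> WS.
Chart row 2 tiled across columns 1-15: p k o o x p k o o x p k o o x
WS row: flip the tiled sequence (start at column 15) and apply k<->p; o and x stay.
Row 2 as worked: x o o p k x o o p k x o o p k
Counting 3 along the worked row gives o.

Result:
o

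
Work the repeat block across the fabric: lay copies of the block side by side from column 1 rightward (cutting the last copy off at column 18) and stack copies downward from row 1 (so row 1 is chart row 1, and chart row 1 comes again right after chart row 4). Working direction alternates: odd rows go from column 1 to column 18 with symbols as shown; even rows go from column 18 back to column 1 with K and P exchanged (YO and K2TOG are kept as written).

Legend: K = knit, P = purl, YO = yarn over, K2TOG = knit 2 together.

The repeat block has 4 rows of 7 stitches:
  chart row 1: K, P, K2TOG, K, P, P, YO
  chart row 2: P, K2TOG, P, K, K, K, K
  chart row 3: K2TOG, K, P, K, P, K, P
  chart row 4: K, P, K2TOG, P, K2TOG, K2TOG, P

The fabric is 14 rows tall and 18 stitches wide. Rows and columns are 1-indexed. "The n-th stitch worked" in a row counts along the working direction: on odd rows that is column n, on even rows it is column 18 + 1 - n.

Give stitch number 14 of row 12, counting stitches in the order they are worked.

Result:
K2TOG

Derivation:
Row 12 uses chart row ((12-1) mod 4)+1 = 4. Row 12 is even, so WS.
Chart row 4 tiled across columns 1-18: K P K2TOG P K2TOG K2TOG P K P K2TOG P K2TOG K2TOG P K P K2TOG P
WS row: flip the tiled sequence (start at column 18) and apply K<->P; YO and K2TOG stay.
Row 12 as worked: K K2TOG K P K K2TOG K2TOG K K2TOG K P K K2TOG K2TOG K K2TOG K P
Counting 14 along the worked row gives K2TOG.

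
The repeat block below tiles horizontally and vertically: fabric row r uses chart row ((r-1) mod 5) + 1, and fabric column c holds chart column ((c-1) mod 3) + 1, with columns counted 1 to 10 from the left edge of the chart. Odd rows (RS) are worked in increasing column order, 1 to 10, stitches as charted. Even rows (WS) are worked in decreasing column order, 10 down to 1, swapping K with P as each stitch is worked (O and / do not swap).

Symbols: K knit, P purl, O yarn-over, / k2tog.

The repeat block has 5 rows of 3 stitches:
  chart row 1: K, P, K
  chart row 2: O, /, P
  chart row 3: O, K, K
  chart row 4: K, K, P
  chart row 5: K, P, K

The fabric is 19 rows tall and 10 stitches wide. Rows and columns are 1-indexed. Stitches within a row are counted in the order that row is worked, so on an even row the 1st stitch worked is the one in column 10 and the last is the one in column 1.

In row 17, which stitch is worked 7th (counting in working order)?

Result:
O

Derivation:
For row 17: chart row = ((17-1) mod 5) + 1 = 2; this is a RS (odd) row.
Chart row 2 tiled across columns 1-10: O / P O / P O / P O
RS: work column 1 to column 10, symbols as charted — the tiled row is the row as worked.
Stitch 7 in working order -> O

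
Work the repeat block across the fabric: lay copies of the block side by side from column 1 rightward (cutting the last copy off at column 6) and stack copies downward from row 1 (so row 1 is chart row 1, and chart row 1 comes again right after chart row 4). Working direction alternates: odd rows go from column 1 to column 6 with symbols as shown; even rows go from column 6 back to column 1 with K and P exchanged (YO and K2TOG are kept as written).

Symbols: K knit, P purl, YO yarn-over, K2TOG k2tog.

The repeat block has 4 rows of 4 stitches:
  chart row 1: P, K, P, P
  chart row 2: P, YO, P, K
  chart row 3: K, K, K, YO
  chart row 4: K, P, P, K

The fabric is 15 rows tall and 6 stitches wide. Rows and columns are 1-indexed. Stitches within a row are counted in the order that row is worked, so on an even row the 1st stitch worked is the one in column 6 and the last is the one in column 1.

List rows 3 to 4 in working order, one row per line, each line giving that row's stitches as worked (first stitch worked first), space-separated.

Result:
K K K YO K K
K P P K K P

Derivation:
Row 3: chart row 3, RS - tile across columns 1-6 and work as-is.
Row 4: chart row 4, WS - tiled (columns 1-6): K P P K K P; work from column 6 back to 1 with K<->P swapped.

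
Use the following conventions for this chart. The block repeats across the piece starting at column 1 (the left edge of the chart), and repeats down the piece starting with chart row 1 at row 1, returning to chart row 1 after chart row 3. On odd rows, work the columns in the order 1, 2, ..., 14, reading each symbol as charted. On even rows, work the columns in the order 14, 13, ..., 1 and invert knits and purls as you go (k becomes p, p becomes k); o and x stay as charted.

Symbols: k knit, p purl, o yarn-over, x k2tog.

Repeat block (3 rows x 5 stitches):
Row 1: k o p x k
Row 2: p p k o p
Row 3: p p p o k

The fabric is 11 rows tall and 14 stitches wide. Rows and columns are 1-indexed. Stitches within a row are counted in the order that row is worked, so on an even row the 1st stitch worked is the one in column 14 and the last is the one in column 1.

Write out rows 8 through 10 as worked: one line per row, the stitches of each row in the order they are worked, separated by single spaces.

Result:
o p k k k o p k k k o p k k
p p p o k p p p o k p p p o
x k o p p x k o p p x k o p

Derivation:
Row 8: chart row 2, WS - tiled (columns 1-14): p p k o p p p k o p p p k o; work from column 14 back to 1 with k<->p swapped.
Row 9: chart row 3, RS - tile across columns 1-14 and work as-is.
Row 10: chart row 1, WS - tiled (columns 1-14): k o p x k k o p x k k o p x; work from column 14 back to 1 with k<->p swapped.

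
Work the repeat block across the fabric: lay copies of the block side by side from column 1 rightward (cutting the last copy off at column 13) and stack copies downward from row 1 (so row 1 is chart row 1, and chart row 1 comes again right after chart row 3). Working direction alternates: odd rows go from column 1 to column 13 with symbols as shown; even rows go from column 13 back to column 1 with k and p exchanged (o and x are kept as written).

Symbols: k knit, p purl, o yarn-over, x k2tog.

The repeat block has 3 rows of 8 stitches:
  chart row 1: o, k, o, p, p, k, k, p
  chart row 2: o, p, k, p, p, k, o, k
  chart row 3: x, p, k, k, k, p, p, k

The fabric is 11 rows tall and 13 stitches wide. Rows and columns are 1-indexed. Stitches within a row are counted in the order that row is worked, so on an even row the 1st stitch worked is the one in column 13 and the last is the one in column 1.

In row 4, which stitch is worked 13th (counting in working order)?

For row 4: chart row = ((4-1) mod 3) + 1 = 1; this is a WS (even) row.
Chart row 1 tiled across columns 1-13: o k o p p k k p o k o p p
WS row: flip the tiled sequence (start at column 13) and apply k<->p; o and x stay.
Row 4 as worked: k k o p o k p p k k o p o
Counting 13 along the worked row gives o.

== STITCH ==
o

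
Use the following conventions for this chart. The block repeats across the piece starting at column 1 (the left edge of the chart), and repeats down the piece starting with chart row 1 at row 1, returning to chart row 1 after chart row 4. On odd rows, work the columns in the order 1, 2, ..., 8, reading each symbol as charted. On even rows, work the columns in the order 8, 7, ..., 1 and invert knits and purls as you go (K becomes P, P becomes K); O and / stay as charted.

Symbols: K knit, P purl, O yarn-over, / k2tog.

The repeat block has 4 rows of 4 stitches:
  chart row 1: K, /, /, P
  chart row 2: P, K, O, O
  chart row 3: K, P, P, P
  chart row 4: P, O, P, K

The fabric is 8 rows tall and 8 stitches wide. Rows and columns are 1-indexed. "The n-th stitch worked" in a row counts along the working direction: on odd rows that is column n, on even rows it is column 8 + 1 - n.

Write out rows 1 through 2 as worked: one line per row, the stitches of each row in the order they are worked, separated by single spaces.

Row 1: chart row 1, RS - tile across columns 1-8 and work as-is.
Row 2: chart row 2, WS - tiled (columns 1-8): P K O O P K O O; work from column 8 back to 1 with K<->P swapped.

== ROWS AS WORKED ==
K / / P K / / P
O O P K O O P K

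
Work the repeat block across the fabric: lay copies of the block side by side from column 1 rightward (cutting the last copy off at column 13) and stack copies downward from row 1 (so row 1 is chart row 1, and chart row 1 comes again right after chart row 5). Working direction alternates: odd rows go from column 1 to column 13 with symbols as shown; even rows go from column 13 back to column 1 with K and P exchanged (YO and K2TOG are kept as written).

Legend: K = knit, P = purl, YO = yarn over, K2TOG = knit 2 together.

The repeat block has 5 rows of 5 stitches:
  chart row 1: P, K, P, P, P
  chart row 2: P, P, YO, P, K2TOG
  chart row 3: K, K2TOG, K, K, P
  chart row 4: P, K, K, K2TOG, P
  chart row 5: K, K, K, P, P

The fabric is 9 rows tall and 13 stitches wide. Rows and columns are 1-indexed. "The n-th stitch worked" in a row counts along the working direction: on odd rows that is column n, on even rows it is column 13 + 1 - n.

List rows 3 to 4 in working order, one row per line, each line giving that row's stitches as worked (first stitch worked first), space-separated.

Result:
K K2TOG K K P K K2TOG K K P K K2TOG K
P P K K K2TOG P P K K K2TOG P P K

Derivation:
Row 3: chart row 3, RS - tile across columns 1-13 and work as-is.
Row 4: chart row 4, WS - tiled (columns 1-13): P K K K2TOG P P K K K2TOG P P K K; work from column 13 back to 1 with K<->P swapped.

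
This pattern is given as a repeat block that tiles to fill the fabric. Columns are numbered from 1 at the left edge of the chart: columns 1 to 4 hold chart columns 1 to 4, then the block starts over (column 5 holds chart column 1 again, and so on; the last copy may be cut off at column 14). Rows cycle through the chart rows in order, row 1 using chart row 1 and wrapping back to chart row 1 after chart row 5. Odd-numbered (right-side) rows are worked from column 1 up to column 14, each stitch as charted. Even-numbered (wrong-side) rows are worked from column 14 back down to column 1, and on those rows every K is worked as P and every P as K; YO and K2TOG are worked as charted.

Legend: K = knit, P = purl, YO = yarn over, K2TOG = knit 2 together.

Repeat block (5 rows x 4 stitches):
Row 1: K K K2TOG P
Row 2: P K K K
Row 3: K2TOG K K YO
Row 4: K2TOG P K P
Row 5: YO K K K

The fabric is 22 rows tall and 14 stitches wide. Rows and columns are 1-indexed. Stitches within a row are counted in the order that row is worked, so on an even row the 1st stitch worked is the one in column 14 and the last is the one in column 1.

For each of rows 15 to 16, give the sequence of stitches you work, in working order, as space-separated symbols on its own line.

Row 15: chart row 5, RS - tile across columns 1-14 and work as-is.
Row 16: chart row 1, WS - tiled (columns 1-14): K K K2TOG P K K K2TOG P K K K2TOG P K K; work from column 14 back to 1 with K<->P swapped.

Rows as worked:
YO K K K YO K K K YO K K K YO K
P P K K2TOG P P K K2TOG P P K K2TOG P P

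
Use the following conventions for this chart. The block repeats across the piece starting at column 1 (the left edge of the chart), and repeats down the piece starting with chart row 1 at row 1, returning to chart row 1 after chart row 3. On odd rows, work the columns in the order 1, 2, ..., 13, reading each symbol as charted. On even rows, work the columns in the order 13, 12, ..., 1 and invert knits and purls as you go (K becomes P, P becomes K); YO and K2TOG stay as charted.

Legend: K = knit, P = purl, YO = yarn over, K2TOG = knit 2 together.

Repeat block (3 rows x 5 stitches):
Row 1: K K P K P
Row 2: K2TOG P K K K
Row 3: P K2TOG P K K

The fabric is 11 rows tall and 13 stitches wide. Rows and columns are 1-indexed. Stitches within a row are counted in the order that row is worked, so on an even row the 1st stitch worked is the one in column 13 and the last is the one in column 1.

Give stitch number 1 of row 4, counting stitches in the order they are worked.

Row 4: (4-1) mod 3 = 0, so use chart row 1. Even row -> WS.
Chart row 1 tiled across columns 1-13: K K P K P K K P K P K K P
Wrong side: read the tiled row from column 13 down to 1 and exchange K with P (leave YO, K2TOG).
Row 4 as worked: K P P K P K P P K P K P P
Stitch 1 in working order -> K

Stitch:
K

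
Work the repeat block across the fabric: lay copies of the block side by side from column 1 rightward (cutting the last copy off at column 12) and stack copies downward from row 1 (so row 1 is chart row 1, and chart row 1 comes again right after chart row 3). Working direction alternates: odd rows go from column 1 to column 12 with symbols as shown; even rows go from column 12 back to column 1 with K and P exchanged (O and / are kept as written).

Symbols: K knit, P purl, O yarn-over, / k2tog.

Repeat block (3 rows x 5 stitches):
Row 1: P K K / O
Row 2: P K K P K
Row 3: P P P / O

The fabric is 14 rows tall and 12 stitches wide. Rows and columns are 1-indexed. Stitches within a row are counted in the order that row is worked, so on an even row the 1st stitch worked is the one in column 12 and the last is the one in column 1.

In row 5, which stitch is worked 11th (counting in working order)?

Row 5: (5-1) mod 3 = 1, so use chart row 2. Odd row -> RS.
Chart row 2 tiled across columns 1-12: P K K P K P K K P K P K
RS row: no reversal, no swap; stitch n worked = column n.
Counting 11 along the worked row gives P.

== STITCH ==
P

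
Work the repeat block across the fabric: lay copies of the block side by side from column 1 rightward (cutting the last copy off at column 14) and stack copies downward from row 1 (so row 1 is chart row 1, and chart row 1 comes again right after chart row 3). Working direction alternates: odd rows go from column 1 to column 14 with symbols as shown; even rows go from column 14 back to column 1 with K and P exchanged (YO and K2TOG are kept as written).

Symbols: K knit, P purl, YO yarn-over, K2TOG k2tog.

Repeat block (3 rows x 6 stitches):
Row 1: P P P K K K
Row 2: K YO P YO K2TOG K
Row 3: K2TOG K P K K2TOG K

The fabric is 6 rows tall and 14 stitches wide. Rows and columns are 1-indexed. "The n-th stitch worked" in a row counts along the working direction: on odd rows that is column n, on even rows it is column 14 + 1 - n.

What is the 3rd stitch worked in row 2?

== STITCH ==
P

Derivation:
Row 2 uses chart row ((2-1) mod 3)+1 = 2. Row 2 is even, so WS.
Chart row 2 tiled across columns 1-14: K YO P YO K2TOG K K YO P YO K2TOG K K YO
Wrong side: read the tiled row from column 14 down to 1 and exchange K with P (leave YO, K2TOG).
Row 2 as worked: YO P P K2TOG YO K YO P P K2TOG YO K YO P
The 3rd stitch worked is P.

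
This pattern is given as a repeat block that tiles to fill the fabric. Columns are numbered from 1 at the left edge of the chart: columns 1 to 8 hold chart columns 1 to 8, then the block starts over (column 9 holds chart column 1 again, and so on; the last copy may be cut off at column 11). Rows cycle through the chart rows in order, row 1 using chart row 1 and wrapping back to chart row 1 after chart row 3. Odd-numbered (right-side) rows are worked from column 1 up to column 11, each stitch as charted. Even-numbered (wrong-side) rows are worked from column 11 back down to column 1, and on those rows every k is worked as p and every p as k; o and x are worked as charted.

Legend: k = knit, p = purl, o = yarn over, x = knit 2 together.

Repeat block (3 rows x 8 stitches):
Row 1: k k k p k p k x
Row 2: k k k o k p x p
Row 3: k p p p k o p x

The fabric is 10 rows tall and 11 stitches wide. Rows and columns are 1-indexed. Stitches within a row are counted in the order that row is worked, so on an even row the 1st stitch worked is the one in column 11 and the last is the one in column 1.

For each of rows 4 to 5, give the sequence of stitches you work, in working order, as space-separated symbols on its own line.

Row 4: chart row 1, WS - tiled (columns 1-11): k k k p k p k x k k k; work from column 11 back to 1 with k<->p swapped.
Row 5: chart row 2, RS - tile across columns 1-11 and work as-is.

Rows as worked:
p p p x p k p k p p p
k k k o k p x p k k k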